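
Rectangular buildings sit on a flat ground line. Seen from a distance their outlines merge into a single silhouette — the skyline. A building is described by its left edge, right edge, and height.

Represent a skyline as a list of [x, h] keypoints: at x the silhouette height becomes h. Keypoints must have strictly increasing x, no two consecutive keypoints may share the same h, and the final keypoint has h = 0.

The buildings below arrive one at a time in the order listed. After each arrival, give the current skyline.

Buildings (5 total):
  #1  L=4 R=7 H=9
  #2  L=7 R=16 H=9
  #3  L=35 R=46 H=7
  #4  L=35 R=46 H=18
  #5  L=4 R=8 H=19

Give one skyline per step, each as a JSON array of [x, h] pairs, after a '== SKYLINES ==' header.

== SKYLINES ==
[[4,9],[7,0]]
[[4,9],[16,0]]
[[4,9],[16,0],[35,7],[46,0]]
[[4,9],[16,0],[35,18],[46,0]]
[[4,19],[8,9],[16,0],[35,18],[46,0]]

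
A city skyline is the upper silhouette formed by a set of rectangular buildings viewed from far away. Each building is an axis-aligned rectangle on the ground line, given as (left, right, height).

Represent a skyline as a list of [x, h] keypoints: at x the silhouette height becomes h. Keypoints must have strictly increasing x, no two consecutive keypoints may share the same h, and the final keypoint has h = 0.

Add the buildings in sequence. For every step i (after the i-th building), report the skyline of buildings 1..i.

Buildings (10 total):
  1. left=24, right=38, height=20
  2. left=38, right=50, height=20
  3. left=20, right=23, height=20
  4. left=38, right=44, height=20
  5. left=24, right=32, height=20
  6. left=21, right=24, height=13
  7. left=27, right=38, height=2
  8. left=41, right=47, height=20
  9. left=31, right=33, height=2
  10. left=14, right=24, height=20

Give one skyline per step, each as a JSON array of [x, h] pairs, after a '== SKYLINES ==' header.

== SKYLINES ==
[[24,20],[38,0]]
[[24,20],[50,0]]
[[20,20],[23,0],[24,20],[50,0]]
[[20,20],[23,0],[24,20],[50,0]]
[[20,20],[23,0],[24,20],[50,0]]
[[20,20],[23,13],[24,20],[50,0]]
[[20,20],[23,13],[24,20],[50,0]]
[[20,20],[23,13],[24,20],[50,0]]
[[20,20],[23,13],[24,20],[50,0]]
[[14,20],[50,0]]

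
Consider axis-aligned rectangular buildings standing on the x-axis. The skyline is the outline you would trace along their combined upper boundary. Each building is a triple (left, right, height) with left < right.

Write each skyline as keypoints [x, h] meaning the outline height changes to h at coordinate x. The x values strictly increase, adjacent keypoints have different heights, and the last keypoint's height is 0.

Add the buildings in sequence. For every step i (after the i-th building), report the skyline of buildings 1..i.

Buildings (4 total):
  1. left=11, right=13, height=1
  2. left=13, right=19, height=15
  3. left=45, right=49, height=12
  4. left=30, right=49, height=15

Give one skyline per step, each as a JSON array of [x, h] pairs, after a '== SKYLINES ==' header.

== SKYLINES ==
[[11,1],[13,0]]
[[11,1],[13,15],[19,0]]
[[11,1],[13,15],[19,0],[45,12],[49,0]]
[[11,1],[13,15],[19,0],[30,15],[49,0]]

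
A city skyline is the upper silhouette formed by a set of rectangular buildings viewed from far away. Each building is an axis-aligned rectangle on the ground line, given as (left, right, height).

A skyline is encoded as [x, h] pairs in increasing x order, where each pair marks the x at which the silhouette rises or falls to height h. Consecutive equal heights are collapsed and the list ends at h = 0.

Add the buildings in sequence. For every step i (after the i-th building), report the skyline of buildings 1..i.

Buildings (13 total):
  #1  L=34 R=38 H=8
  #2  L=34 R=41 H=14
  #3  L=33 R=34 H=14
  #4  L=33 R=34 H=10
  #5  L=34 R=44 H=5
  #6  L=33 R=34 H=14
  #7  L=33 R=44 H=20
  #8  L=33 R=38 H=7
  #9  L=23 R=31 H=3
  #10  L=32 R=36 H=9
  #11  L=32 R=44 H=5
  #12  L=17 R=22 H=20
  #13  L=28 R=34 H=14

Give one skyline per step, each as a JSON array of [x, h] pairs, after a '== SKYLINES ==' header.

== SKYLINES ==
[[34,8],[38,0]]
[[34,14],[41,0]]
[[33,14],[41,0]]
[[33,14],[41,0]]
[[33,14],[41,5],[44,0]]
[[33,14],[41,5],[44,0]]
[[33,20],[44,0]]
[[33,20],[44,0]]
[[23,3],[31,0],[33,20],[44,0]]
[[23,3],[31,0],[32,9],[33,20],[44,0]]
[[23,3],[31,0],[32,9],[33,20],[44,0]]
[[17,20],[22,0],[23,3],[31,0],[32,9],[33,20],[44,0]]
[[17,20],[22,0],[23,3],[28,14],[33,20],[44,0]]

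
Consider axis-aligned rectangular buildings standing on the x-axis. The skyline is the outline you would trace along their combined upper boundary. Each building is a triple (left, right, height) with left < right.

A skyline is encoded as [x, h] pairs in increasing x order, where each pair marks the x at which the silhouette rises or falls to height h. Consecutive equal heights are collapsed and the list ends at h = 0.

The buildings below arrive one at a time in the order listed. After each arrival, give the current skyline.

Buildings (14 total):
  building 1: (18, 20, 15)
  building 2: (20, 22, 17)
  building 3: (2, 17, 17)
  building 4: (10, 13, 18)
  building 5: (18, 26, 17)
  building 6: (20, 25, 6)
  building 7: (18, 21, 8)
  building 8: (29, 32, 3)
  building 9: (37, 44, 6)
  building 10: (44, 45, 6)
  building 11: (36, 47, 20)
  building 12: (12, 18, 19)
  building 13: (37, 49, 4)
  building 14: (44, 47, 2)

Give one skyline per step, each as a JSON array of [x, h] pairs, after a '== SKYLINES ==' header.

== SKYLINES ==
[[18,15],[20,0]]
[[18,15],[20,17],[22,0]]
[[2,17],[17,0],[18,15],[20,17],[22,0]]
[[2,17],[10,18],[13,17],[17,0],[18,15],[20,17],[22,0]]
[[2,17],[10,18],[13,17],[17,0],[18,17],[26,0]]
[[2,17],[10,18],[13,17],[17,0],[18,17],[26,0]]
[[2,17],[10,18],[13,17],[17,0],[18,17],[26,0]]
[[2,17],[10,18],[13,17],[17,0],[18,17],[26,0],[29,3],[32,0]]
[[2,17],[10,18],[13,17],[17,0],[18,17],[26,0],[29,3],[32,0],[37,6],[44,0]]
[[2,17],[10,18],[13,17],[17,0],[18,17],[26,0],[29,3],[32,0],[37,6],[45,0]]
[[2,17],[10,18],[13,17],[17,0],[18,17],[26,0],[29,3],[32,0],[36,20],[47,0]]
[[2,17],[10,18],[12,19],[18,17],[26,0],[29,3],[32,0],[36,20],[47,0]]
[[2,17],[10,18],[12,19],[18,17],[26,0],[29,3],[32,0],[36,20],[47,4],[49,0]]
[[2,17],[10,18],[12,19],[18,17],[26,0],[29,3],[32,0],[36,20],[47,4],[49,0]]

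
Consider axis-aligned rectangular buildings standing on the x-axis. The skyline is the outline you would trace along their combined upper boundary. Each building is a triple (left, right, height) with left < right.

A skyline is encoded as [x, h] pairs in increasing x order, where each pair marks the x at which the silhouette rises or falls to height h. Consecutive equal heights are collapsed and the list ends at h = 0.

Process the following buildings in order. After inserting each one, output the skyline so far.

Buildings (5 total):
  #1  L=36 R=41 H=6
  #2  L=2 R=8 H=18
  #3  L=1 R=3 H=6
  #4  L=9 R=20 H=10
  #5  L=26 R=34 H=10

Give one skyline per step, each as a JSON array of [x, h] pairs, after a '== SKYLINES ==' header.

== SKYLINES ==
[[36,6],[41,0]]
[[2,18],[8,0],[36,6],[41,0]]
[[1,6],[2,18],[8,0],[36,6],[41,0]]
[[1,6],[2,18],[8,0],[9,10],[20,0],[36,6],[41,0]]
[[1,6],[2,18],[8,0],[9,10],[20,0],[26,10],[34,0],[36,6],[41,0]]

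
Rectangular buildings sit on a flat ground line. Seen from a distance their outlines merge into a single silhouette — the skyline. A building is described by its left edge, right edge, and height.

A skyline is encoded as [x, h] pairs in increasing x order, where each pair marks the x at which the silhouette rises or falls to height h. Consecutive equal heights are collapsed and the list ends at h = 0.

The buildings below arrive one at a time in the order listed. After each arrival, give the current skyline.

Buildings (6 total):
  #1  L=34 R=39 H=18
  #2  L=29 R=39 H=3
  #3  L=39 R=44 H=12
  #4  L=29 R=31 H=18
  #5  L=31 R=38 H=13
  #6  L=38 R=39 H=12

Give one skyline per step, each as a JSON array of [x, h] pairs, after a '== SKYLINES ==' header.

== SKYLINES ==
[[34,18],[39,0]]
[[29,3],[34,18],[39,0]]
[[29,3],[34,18],[39,12],[44,0]]
[[29,18],[31,3],[34,18],[39,12],[44,0]]
[[29,18],[31,13],[34,18],[39,12],[44,0]]
[[29,18],[31,13],[34,18],[39,12],[44,0]]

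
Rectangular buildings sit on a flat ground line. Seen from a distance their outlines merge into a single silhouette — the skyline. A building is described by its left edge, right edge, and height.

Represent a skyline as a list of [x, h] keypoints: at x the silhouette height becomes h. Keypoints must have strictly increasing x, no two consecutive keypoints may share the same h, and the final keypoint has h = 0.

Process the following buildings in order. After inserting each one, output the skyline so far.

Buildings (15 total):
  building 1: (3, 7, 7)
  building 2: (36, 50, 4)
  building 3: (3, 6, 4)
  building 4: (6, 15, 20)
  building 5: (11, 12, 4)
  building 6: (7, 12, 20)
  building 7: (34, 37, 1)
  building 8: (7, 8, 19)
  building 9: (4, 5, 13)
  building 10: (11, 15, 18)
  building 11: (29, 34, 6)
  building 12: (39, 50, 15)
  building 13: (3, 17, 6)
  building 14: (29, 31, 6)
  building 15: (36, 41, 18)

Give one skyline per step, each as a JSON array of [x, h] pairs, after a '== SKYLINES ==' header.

== SKYLINES ==
[[3,7],[7,0]]
[[3,7],[7,0],[36,4],[50,0]]
[[3,7],[7,0],[36,4],[50,0]]
[[3,7],[6,20],[15,0],[36,4],[50,0]]
[[3,7],[6,20],[15,0],[36,4],[50,0]]
[[3,7],[6,20],[15,0],[36,4],[50,0]]
[[3,7],[6,20],[15,0],[34,1],[36,4],[50,0]]
[[3,7],[6,20],[15,0],[34,1],[36,4],[50,0]]
[[3,7],[4,13],[5,7],[6,20],[15,0],[34,1],[36,4],[50,0]]
[[3,7],[4,13],[5,7],[6,20],[15,0],[34,1],[36,4],[50,0]]
[[3,7],[4,13],[5,7],[6,20],[15,0],[29,6],[34,1],[36,4],[50,0]]
[[3,7],[4,13],[5,7],[6,20],[15,0],[29,6],[34,1],[36,4],[39,15],[50,0]]
[[3,7],[4,13],[5,7],[6,20],[15,6],[17,0],[29,6],[34,1],[36,4],[39,15],[50,0]]
[[3,7],[4,13],[5,7],[6,20],[15,6],[17,0],[29,6],[34,1],[36,4],[39,15],[50,0]]
[[3,7],[4,13],[5,7],[6,20],[15,6],[17,0],[29,6],[34,1],[36,18],[41,15],[50,0]]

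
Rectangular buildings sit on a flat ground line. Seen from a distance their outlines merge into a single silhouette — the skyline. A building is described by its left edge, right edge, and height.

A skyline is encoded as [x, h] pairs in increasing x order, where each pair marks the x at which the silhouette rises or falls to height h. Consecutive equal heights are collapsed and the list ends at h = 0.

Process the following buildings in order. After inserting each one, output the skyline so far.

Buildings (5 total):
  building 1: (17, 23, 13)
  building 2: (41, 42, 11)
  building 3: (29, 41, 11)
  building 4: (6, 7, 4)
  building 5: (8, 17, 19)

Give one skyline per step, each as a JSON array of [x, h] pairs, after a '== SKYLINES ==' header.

== SKYLINES ==
[[17,13],[23,0]]
[[17,13],[23,0],[41,11],[42,0]]
[[17,13],[23,0],[29,11],[42,0]]
[[6,4],[7,0],[17,13],[23,0],[29,11],[42,0]]
[[6,4],[7,0],[8,19],[17,13],[23,0],[29,11],[42,0]]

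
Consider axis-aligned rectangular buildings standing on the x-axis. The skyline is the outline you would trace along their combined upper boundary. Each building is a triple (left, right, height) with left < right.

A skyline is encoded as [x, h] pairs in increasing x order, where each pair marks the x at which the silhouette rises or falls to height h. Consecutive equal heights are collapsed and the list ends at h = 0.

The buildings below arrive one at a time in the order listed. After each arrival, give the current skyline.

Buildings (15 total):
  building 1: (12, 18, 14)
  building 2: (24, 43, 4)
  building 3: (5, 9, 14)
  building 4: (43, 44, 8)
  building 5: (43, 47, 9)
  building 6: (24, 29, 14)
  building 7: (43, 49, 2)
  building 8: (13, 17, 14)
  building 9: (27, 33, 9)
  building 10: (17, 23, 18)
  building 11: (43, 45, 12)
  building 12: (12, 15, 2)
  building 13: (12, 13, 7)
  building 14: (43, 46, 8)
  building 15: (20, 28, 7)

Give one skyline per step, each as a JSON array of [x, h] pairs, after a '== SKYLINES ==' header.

== SKYLINES ==
[[12,14],[18,0]]
[[12,14],[18,0],[24,4],[43,0]]
[[5,14],[9,0],[12,14],[18,0],[24,4],[43,0]]
[[5,14],[9,0],[12,14],[18,0],[24,4],[43,8],[44,0]]
[[5,14],[9,0],[12,14],[18,0],[24,4],[43,9],[47,0]]
[[5,14],[9,0],[12,14],[18,0],[24,14],[29,4],[43,9],[47,0]]
[[5,14],[9,0],[12,14],[18,0],[24,14],[29,4],[43,9],[47,2],[49,0]]
[[5,14],[9,0],[12,14],[18,0],[24,14],[29,4],[43,9],[47,2],[49,0]]
[[5,14],[9,0],[12,14],[18,0],[24,14],[29,9],[33,4],[43,9],[47,2],[49,0]]
[[5,14],[9,0],[12,14],[17,18],[23,0],[24,14],[29,9],[33,4],[43,9],[47,2],[49,0]]
[[5,14],[9,0],[12,14],[17,18],[23,0],[24,14],[29,9],[33,4],[43,12],[45,9],[47,2],[49,0]]
[[5,14],[9,0],[12,14],[17,18],[23,0],[24,14],[29,9],[33,4],[43,12],[45,9],[47,2],[49,0]]
[[5,14],[9,0],[12,14],[17,18],[23,0],[24,14],[29,9],[33,4],[43,12],[45,9],[47,2],[49,0]]
[[5,14],[9,0],[12,14],[17,18],[23,0],[24,14],[29,9],[33,4],[43,12],[45,9],[47,2],[49,0]]
[[5,14],[9,0],[12,14],[17,18],[23,7],[24,14],[29,9],[33,4],[43,12],[45,9],[47,2],[49,0]]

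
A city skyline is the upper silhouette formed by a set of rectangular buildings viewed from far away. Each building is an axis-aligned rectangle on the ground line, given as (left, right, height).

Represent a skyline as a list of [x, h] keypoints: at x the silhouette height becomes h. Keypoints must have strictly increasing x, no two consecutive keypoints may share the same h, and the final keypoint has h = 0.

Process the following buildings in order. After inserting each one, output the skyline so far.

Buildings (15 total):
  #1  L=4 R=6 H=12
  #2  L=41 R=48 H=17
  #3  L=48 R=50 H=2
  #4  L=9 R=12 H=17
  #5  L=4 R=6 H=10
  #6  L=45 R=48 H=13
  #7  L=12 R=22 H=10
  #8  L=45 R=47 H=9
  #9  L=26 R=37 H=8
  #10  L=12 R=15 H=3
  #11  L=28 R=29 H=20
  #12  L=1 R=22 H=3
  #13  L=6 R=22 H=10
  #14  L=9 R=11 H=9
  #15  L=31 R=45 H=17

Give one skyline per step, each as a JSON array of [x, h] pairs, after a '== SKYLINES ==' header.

== SKYLINES ==
[[4,12],[6,0]]
[[4,12],[6,0],[41,17],[48,0]]
[[4,12],[6,0],[41,17],[48,2],[50,0]]
[[4,12],[6,0],[9,17],[12,0],[41,17],[48,2],[50,0]]
[[4,12],[6,0],[9,17],[12,0],[41,17],[48,2],[50,0]]
[[4,12],[6,0],[9,17],[12,0],[41,17],[48,2],[50,0]]
[[4,12],[6,0],[9,17],[12,10],[22,0],[41,17],[48,2],[50,0]]
[[4,12],[6,0],[9,17],[12,10],[22,0],[41,17],[48,2],[50,0]]
[[4,12],[6,0],[9,17],[12,10],[22,0],[26,8],[37,0],[41,17],[48,2],[50,0]]
[[4,12],[6,0],[9,17],[12,10],[22,0],[26,8],[37,0],[41,17],[48,2],[50,0]]
[[4,12],[6,0],[9,17],[12,10],[22,0],[26,8],[28,20],[29,8],[37,0],[41,17],[48,2],[50,0]]
[[1,3],[4,12],[6,3],[9,17],[12,10],[22,0],[26,8],[28,20],[29,8],[37,0],[41,17],[48,2],[50,0]]
[[1,3],[4,12],[6,10],[9,17],[12,10],[22,0],[26,8],[28,20],[29,8],[37,0],[41,17],[48,2],[50,0]]
[[1,3],[4,12],[6,10],[9,17],[12,10],[22,0],[26,8],[28,20],[29,8],[37,0],[41,17],[48,2],[50,0]]
[[1,3],[4,12],[6,10],[9,17],[12,10],[22,0],[26,8],[28,20],[29,8],[31,17],[48,2],[50,0]]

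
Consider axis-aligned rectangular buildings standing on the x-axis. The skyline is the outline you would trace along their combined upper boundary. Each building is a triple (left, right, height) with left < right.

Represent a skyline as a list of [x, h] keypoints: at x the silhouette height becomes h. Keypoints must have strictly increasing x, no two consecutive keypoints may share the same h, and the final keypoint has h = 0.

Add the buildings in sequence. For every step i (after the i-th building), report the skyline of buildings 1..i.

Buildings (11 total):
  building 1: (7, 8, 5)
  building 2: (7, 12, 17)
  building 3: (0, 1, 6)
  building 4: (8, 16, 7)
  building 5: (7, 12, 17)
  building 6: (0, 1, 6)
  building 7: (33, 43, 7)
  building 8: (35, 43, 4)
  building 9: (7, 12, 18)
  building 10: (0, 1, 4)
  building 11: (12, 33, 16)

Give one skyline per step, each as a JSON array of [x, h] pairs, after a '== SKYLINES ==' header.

== SKYLINES ==
[[7,5],[8,0]]
[[7,17],[12,0]]
[[0,6],[1,0],[7,17],[12,0]]
[[0,6],[1,0],[7,17],[12,7],[16,0]]
[[0,6],[1,0],[7,17],[12,7],[16,0]]
[[0,6],[1,0],[7,17],[12,7],[16,0]]
[[0,6],[1,0],[7,17],[12,7],[16,0],[33,7],[43,0]]
[[0,6],[1,0],[7,17],[12,7],[16,0],[33,7],[43,0]]
[[0,6],[1,0],[7,18],[12,7],[16,0],[33,7],[43,0]]
[[0,6],[1,0],[7,18],[12,7],[16,0],[33,7],[43,0]]
[[0,6],[1,0],[7,18],[12,16],[33,7],[43,0]]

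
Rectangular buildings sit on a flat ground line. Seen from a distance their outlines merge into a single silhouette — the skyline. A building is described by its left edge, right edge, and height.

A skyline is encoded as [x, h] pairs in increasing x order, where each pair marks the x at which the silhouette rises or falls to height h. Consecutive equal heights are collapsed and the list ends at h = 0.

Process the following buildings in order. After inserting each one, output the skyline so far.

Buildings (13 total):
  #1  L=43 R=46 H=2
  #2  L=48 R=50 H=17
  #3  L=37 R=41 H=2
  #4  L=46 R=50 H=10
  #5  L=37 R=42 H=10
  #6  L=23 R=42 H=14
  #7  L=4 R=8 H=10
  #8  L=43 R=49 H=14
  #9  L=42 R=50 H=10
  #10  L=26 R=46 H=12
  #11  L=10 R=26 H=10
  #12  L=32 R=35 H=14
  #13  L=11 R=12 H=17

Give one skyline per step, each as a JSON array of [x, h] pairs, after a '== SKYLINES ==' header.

== SKYLINES ==
[[43,2],[46,0]]
[[43,2],[46,0],[48,17],[50,0]]
[[37,2],[41,0],[43,2],[46,0],[48,17],[50,0]]
[[37,2],[41,0],[43,2],[46,10],[48,17],[50,0]]
[[37,10],[42,0],[43,2],[46,10],[48,17],[50,0]]
[[23,14],[42,0],[43,2],[46,10],[48,17],[50,0]]
[[4,10],[8,0],[23,14],[42,0],[43,2],[46,10],[48,17],[50,0]]
[[4,10],[8,0],[23,14],[42,0],[43,14],[48,17],[50,0]]
[[4,10],[8,0],[23,14],[42,10],[43,14],[48,17],[50,0]]
[[4,10],[8,0],[23,14],[42,12],[43,14],[48,17],[50,0]]
[[4,10],[8,0],[10,10],[23,14],[42,12],[43,14],[48,17],[50,0]]
[[4,10],[8,0],[10,10],[23,14],[42,12],[43,14],[48,17],[50,0]]
[[4,10],[8,0],[10,10],[11,17],[12,10],[23,14],[42,12],[43,14],[48,17],[50,0]]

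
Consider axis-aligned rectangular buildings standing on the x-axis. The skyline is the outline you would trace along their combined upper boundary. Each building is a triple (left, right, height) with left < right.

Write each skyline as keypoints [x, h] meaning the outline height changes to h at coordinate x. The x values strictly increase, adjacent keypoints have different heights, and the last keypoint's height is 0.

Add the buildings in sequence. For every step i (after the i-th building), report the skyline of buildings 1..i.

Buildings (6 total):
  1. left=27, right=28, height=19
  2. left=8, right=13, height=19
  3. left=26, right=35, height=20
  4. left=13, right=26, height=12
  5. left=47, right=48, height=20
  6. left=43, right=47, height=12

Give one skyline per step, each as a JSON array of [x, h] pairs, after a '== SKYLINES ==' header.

== SKYLINES ==
[[27,19],[28,0]]
[[8,19],[13,0],[27,19],[28,0]]
[[8,19],[13,0],[26,20],[35,0]]
[[8,19],[13,12],[26,20],[35,0]]
[[8,19],[13,12],[26,20],[35,0],[47,20],[48,0]]
[[8,19],[13,12],[26,20],[35,0],[43,12],[47,20],[48,0]]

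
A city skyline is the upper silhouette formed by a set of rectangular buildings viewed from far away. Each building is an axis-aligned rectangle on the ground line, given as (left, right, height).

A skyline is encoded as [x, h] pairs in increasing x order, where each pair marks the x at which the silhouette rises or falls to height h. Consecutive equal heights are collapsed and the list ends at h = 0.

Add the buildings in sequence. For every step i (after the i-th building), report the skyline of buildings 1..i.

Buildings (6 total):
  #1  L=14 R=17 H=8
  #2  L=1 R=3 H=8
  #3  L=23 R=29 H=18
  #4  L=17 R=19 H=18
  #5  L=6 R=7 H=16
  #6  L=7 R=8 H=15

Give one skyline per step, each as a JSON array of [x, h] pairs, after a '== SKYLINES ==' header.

== SKYLINES ==
[[14,8],[17,0]]
[[1,8],[3,0],[14,8],[17,0]]
[[1,8],[3,0],[14,8],[17,0],[23,18],[29,0]]
[[1,8],[3,0],[14,8],[17,18],[19,0],[23,18],[29,0]]
[[1,8],[3,0],[6,16],[7,0],[14,8],[17,18],[19,0],[23,18],[29,0]]
[[1,8],[3,0],[6,16],[7,15],[8,0],[14,8],[17,18],[19,0],[23,18],[29,0]]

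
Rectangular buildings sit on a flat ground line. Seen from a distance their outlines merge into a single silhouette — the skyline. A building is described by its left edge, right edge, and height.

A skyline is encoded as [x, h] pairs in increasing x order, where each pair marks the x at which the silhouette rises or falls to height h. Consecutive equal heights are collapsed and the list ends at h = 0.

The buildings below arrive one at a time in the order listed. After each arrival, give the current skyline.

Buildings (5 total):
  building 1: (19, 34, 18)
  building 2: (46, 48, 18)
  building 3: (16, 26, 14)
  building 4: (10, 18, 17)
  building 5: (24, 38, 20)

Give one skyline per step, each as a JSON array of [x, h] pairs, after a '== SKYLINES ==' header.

== SKYLINES ==
[[19,18],[34,0]]
[[19,18],[34,0],[46,18],[48,0]]
[[16,14],[19,18],[34,0],[46,18],[48,0]]
[[10,17],[18,14],[19,18],[34,0],[46,18],[48,0]]
[[10,17],[18,14],[19,18],[24,20],[38,0],[46,18],[48,0]]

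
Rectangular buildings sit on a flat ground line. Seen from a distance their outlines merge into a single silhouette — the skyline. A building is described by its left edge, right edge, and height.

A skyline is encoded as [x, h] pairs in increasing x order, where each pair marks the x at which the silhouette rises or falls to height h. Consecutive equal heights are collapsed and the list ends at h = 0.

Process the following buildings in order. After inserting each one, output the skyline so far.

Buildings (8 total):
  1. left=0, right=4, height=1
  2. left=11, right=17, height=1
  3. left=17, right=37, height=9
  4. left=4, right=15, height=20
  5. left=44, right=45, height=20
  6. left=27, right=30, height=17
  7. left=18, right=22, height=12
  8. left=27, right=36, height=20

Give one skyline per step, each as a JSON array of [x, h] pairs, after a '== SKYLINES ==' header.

== SKYLINES ==
[[0,1],[4,0]]
[[0,1],[4,0],[11,1],[17,0]]
[[0,1],[4,0],[11,1],[17,9],[37,0]]
[[0,1],[4,20],[15,1],[17,9],[37,0]]
[[0,1],[4,20],[15,1],[17,9],[37,0],[44,20],[45,0]]
[[0,1],[4,20],[15,1],[17,9],[27,17],[30,9],[37,0],[44,20],[45,0]]
[[0,1],[4,20],[15,1],[17,9],[18,12],[22,9],[27,17],[30,9],[37,0],[44,20],[45,0]]
[[0,1],[4,20],[15,1],[17,9],[18,12],[22,9],[27,20],[36,9],[37,0],[44,20],[45,0]]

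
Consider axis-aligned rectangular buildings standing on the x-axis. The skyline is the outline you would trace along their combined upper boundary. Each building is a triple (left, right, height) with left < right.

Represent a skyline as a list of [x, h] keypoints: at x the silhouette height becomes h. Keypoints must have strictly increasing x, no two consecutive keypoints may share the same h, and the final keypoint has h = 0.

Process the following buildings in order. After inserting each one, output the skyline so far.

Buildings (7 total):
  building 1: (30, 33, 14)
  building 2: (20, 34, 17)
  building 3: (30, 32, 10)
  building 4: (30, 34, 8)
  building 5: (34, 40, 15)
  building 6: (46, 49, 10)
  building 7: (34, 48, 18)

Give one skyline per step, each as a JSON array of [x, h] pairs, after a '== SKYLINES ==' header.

== SKYLINES ==
[[30,14],[33,0]]
[[20,17],[34,0]]
[[20,17],[34,0]]
[[20,17],[34,0]]
[[20,17],[34,15],[40,0]]
[[20,17],[34,15],[40,0],[46,10],[49,0]]
[[20,17],[34,18],[48,10],[49,0]]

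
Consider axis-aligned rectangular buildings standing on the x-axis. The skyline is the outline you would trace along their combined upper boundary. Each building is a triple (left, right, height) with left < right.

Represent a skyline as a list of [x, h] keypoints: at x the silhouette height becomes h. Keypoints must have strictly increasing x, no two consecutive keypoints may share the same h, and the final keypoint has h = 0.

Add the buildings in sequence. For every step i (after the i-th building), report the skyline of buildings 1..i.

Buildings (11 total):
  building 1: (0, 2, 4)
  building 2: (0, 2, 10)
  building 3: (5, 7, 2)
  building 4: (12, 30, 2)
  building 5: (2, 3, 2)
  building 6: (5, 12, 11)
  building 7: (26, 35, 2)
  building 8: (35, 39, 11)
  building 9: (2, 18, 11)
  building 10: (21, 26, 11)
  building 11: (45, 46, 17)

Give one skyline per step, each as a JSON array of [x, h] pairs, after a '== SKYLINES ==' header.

== SKYLINES ==
[[0,4],[2,0]]
[[0,10],[2,0]]
[[0,10],[2,0],[5,2],[7,0]]
[[0,10],[2,0],[5,2],[7,0],[12,2],[30,0]]
[[0,10],[2,2],[3,0],[5,2],[7,0],[12,2],[30,0]]
[[0,10],[2,2],[3,0],[5,11],[12,2],[30,0]]
[[0,10],[2,2],[3,0],[5,11],[12,2],[35,0]]
[[0,10],[2,2],[3,0],[5,11],[12,2],[35,11],[39,0]]
[[0,10],[2,11],[18,2],[35,11],[39,0]]
[[0,10],[2,11],[18,2],[21,11],[26,2],[35,11],[39,0]]
[[0,10],[2,11],[18,2],[21,11],[26,2],[35,11],[39,0],[45,17],[46,0]]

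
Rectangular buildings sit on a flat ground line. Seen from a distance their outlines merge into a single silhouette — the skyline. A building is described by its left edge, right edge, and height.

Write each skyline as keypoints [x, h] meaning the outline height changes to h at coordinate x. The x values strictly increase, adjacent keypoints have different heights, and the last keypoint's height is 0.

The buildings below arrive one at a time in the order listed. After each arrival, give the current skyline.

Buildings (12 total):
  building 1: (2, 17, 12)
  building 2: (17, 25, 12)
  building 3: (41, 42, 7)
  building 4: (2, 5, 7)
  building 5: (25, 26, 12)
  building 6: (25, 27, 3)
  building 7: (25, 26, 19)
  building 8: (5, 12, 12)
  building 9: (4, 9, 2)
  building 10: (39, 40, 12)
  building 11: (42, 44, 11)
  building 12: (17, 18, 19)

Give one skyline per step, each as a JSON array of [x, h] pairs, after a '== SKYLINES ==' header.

== SKYLINES ==
[[2,12],[17,0]]
[[2,12],[25,0]]
[[2,12],[25,0],[41,7],[42,0]]
[[2,12],[25,0],[41,7],[42,0]]
[[2,12],[26,0],[41,7],[42,0]]
[[2,12],[26,3],[27,0],[41,7],[42,0]]
[[2,12],[25,19],[26,3],[27,0],[41,7],[42,0]]
[[2,12],[25,19],[26,3],[27,0],[41,7],[42,0]]
[[2,12],[25,19],[26,3],[27,0],[41,7],[42,0]]
[[2,12],[25,19],[26,3],[27,0],[39,12],[40,0],[41,7],[42,0]]
[[2,12],[25,19],[26,3],[27,0],[39,12],[40,0],[41,7],[42,11],[44,0]]
[[2,12],[17,19],[18,12],[25,19],[26,3],[27,0],[39,12],[40,0],[41,7],[42,11],[44,0]]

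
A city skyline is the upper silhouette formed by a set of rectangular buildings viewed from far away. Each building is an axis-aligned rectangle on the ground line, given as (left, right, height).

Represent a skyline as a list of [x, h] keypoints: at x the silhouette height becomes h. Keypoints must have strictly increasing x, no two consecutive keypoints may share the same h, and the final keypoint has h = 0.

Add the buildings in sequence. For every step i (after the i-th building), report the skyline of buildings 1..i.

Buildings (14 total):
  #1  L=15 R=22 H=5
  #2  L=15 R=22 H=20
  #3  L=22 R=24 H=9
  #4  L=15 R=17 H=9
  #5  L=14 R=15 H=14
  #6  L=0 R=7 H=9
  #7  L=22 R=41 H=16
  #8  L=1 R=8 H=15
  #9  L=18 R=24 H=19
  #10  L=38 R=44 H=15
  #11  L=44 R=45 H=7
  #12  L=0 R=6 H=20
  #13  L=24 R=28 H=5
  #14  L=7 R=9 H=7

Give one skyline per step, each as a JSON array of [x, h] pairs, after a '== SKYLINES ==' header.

== SKYLINES ==
[[15,5],[22,0]]
[[15,20],[22,0]]
[[15,20],[22,9],[24,0]]
[[15,20],[22,9],[24,0]]
[[14,14],[15,20],[22,9],[24,0]]
[[0,9],[7,0],[14,14],[15,20],[22,9],[24,0]]
[[0,9],[7,0],[14,14],[15,20],[22,16],[41,0]]
[[0,9],[1,15],[8,0],[14,14],[15,20],[22,16],[41,0]]
[[0,9],[1,15],[8,0],[14,14],[15,20],[22,19],[24,16],[41,0]]
[[0,9],[1,15],[8,0],[14,14],[15,20],[22,19],[24,16],[41,15],[44,0]]
[[0,9],[1,15],[8,0],[14,14],[15,20],[22,19],[24,16],[41,15],[44,7],[45,0]]
[[0,20],[6,15],[8,0],[14,14],[15,20],[22,19],[24,16],[41,15],[44,7],[45,0]]
[[0,20],[6,15],[8,0],[14,14],[15,20],[22,19],[24,16],[41,15],[44,7],[45,0]]
[[0,20],[6,15],[8,7],[9,0],[14,14],[15,20],[22,19],[24,16],[41,15],[44,7],[45,0]]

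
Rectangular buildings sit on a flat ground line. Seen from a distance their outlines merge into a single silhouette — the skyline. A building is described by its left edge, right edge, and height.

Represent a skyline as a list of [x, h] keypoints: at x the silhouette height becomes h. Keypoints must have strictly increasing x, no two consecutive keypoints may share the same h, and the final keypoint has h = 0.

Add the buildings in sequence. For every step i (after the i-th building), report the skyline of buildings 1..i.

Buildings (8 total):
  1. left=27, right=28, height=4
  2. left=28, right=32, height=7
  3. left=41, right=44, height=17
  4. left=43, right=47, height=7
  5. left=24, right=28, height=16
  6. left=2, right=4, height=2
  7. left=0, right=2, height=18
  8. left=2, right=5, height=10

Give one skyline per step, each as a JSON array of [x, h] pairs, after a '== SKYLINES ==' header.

== SKYLINES ==
[[27,4],[28,0]]
[[27,4],[28,7],[32,0]]
[[27,4],[28,7],[32,0],[41,17],[44,0]]
[[27,4],[28,7],[32,0],[41,17],[44,7],[47,0]]
[[24,16],[28,7],[32,0],[41,17],[44,7],[47,0]]
[[2,2],[4,0],[24,16],[28,7],[32,0],[41,17],[44,7],[47,0]]
[[0,18],[2,2],[4,0],[24,16],[28,7],[32,0],[41,17],[44,7],[47,0]]
[[0,18],[2,10],[5,0],[24,16],[28,7],[32,0],[41,17],[44,7],[47,0]]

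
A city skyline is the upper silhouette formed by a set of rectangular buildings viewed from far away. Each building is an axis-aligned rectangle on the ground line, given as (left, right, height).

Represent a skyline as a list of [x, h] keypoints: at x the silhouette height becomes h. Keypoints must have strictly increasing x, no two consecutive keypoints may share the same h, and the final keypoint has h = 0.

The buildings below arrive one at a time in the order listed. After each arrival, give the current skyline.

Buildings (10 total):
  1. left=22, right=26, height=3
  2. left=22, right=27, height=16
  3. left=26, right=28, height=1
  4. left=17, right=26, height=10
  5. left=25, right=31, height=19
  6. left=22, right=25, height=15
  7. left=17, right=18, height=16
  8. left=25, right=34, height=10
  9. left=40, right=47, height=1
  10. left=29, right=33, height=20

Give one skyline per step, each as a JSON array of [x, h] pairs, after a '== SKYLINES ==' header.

== SKYLINES ==
[[22,3],[26,0]]
[[22,16],[27,0]]
[[22,16],[27,1],[28,0]]
[[17,10],[22,16],[27,1],[28,0]]
[[17,10],[22,16],[25,19],[31,0]]
[[17,10],[22,16],[25,19],[31,0]]
[[17,16],[18,10],[22,16],[25,19],[31,0]]
[[17,16],[18,10],[22,16],[25,19],[31,10],[34,0]]
[[17,16],[18,10],[22,16],[25,19],[31,10],[34,0],[40,1],[47,0]]
[[17,16],[18,10],[22,16],[25,19],[29,20],[33,10],[34,0],[40,1],[47,0]]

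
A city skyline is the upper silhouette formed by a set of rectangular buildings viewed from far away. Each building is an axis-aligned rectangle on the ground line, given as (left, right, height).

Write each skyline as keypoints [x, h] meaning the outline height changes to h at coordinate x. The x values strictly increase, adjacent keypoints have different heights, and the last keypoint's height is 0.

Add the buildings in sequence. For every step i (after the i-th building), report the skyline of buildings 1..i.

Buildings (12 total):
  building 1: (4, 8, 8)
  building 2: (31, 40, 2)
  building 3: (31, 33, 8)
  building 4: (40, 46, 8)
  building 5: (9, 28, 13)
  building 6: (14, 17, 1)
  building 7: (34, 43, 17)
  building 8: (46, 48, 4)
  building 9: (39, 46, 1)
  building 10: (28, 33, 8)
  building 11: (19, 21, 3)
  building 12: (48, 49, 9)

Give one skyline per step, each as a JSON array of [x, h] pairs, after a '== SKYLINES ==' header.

== SKYLINES ==
[[4,8],[8,0]]
[[4,8],[8,0],[31,2],[40,0]]
[[4,8],[8,0],[31,8],[33,2],[40,0]]
[[4,8],[8,0],[31,8],[33,2],[40,8],[46,0]]
[[4,8],[8,0],[9,13],[28,0],[31,8],[33,2],[40,8],[46,0]]
[[4,8],[8,0],[9,13],[28,0],[31,8],[33,2],[40,8],[46,0]]
[[4,8],[8,0],[9,13],[28,0],[31,8],[33,2],[34,17],[43,8],[46,0]]
[[4,8],[8,0],[9,13],[28,0],[31,8],[33,2],[34,17],[43,8],[46,4],[48,0]]
[[4,8],[8,0],[9,13],[28,0],[31,8],[33,2],[34,17],[43,8],[46,4],[48,0]]
[[4,8],[8,0],[9,13],[28,8],[33,2],[34,17],[43,8],[46,4],[48,0]]
[[4,8],[8,0],[9,13],[28,8],[33,2],[34,17],[43,8],[46,4],[48,0]]
[[4,8],[8,0],[9,13],[28,8],[33,2],[34,17],[43,8],[46,4],[48,9],[49,0]]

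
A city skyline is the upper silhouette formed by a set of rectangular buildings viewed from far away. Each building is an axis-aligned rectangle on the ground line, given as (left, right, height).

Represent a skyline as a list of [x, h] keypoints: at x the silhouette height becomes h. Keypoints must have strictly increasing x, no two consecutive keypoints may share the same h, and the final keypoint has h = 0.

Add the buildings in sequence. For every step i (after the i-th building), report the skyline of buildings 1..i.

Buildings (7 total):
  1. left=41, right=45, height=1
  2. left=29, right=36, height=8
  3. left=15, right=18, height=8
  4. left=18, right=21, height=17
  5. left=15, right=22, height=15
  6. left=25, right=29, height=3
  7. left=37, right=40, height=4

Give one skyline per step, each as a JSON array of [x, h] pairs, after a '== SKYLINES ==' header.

== SKYLINES ==
[[41,1],[45,0]]
[[29,8],[36,0],[41,1],[45,0]]
[[15,8],[18,0],[29,8],[36,0],[41,1],[45,0]]
[[15,8],[18,17],[21,0],[29,8],[36,0],[41,1],[45,0]]
[[15,15],[18,17],[21,15],[22,0],[29,8],[36,0],[41,1],[45,0]]
[[15,15],[18,17],[21,15],[22,0],[25,3],[29,8],[36,0],[41,1],[45,0]]
[[15,15],[18,17],[21,15],[22,0],[25,3],[29,8],[36,0],[37,4],[40,0],[41,1],[45,0]]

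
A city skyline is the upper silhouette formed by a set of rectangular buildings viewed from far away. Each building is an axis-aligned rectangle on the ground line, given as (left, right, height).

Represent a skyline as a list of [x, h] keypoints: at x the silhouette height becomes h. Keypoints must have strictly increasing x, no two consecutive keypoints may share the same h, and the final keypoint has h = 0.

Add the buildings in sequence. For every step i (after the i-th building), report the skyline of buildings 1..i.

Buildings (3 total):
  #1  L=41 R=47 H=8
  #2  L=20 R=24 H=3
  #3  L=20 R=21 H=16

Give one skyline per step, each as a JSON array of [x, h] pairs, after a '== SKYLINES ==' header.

== SKYLINES ==
[[41,8],[47,0]]
[[20,3],[24,0],[41,8],[47,0]]
[[20,16],[21,3],[24,0],[41,8],[47,0]]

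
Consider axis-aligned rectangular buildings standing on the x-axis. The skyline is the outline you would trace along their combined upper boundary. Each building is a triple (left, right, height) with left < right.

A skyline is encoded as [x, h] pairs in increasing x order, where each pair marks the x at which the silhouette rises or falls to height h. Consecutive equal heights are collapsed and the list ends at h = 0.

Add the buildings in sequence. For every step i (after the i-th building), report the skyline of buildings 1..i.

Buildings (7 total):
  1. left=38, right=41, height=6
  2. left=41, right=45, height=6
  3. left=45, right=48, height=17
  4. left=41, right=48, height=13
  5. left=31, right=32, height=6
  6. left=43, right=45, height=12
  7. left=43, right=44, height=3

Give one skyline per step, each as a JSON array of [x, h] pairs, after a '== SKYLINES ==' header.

== SKYLINES ==
[[38,6],[41,0]]
[[38,6],[45,0]]
[[38,6],[45,17],[48,0]]
[[38,6],[41,13],[45,17],[48,0]]
[[31,6],[32,0],[38,6],[41,13],[45,17],[48,0]]
[[31,6],[32,0],[38,6],[41,13],[45,17],[48,0]]
[[31,6],[32,0],[38,6],[41,13],[45,17],[48,0]]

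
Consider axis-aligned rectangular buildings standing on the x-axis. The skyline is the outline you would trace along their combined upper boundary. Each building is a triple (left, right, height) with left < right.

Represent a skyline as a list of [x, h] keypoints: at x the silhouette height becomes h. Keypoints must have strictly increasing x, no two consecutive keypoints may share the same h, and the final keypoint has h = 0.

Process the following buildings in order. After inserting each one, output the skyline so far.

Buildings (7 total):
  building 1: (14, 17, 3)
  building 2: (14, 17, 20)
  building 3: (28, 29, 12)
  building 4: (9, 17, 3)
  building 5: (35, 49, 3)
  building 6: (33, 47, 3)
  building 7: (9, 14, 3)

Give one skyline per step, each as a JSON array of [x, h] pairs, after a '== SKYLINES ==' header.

== SKYLINES ==
[[14,3],[17,0]]
[[14,20],[17,0]]
[[14,20],[17,0],[28,12],[29,0]]
[[9,3],[14,20],[17,0],[28,12],[29,0]]
[[9,3],[14,20],[17,0],[28,12],[29,0],[35,3],[49,0]]
[[9,3],[14,20],[17,0],[28,12],[29,0],[33,3],[49,0]]
[[9,3],[14,20],[17,0],[28,12],[29,0],[33,3],[49,0]]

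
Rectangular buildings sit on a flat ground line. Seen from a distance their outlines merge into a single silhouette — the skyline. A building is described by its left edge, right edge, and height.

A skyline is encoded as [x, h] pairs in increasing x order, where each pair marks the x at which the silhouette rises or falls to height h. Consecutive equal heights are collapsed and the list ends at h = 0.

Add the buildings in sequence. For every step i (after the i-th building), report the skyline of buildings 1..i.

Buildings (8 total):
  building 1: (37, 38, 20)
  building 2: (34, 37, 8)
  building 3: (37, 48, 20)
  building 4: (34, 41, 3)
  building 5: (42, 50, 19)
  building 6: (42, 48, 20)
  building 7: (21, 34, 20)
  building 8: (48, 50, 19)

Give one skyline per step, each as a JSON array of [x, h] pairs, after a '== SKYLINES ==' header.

== SKYLINES ==
[[37,20],[38,0]]
[[34,8],[37,20],[38,0]]
[[34,8],[37,20],[48,0]]
[[34,8],[37,20],[48,0]]
[[34,8],[37,20],[48,19],[50,0]]
[[34,8],[37,20],[48,19],[50,0]]
[[21,20],[34,8],[37,20],[48,19],[50,0]]
[[21,20],[34,8],[37,20],[48,19],[50,0]]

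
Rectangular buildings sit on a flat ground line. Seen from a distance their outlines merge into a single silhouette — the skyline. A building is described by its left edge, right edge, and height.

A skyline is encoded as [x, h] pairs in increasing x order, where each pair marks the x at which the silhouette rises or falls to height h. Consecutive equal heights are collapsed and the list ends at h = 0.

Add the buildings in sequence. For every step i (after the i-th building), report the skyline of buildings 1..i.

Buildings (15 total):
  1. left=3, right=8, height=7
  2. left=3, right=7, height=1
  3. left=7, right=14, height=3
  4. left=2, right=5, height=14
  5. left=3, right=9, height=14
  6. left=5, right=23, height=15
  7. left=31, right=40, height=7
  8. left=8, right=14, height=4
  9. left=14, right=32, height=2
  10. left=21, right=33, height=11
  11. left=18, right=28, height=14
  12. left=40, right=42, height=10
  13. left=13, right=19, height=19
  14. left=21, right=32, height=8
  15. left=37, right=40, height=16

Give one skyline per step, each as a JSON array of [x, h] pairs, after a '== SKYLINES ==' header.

== SKYLINES ==
[[3,7],[8,0]]
[[3,7],[8,0]]
[[3,7],[8,3],[14,0]]
[[2,14],[5,7],[8,3],[14,0]]
[[2,14],[9,3],[14,0]]
[[2,14],[5,15],[23,0]]
[[2,14],[5,15],[23,0],[31,7],[40,0]]
[[2,14],[5,15],[23,0],[31,7],[40,0]]
[[2,14],[5,15],[23,2],[31,7],[40,0]]
[[2,14],[5,15],[23,11],[33,7],[40,0]]
[[2,14],[5,15],[23,14],[28,11],[33,7],[40,0]]
[[2,14],[5,15],[23,14],[28,11],[33,7],[40,10],[42,0]]
[[2,14],[5,15],[13,19],[19,15],[23,14],[28,11],[33,7],[40,10],[42,0]]
[[2,14],[5,15],[13,19],[19,15],[23,14],[28,11],[33,7],[40,10],[42,0]]
[[2,14],[5,15],[13,19],[19,15],[23,14],[28,11],[33,7],[37,16],[40,10],[42,0]]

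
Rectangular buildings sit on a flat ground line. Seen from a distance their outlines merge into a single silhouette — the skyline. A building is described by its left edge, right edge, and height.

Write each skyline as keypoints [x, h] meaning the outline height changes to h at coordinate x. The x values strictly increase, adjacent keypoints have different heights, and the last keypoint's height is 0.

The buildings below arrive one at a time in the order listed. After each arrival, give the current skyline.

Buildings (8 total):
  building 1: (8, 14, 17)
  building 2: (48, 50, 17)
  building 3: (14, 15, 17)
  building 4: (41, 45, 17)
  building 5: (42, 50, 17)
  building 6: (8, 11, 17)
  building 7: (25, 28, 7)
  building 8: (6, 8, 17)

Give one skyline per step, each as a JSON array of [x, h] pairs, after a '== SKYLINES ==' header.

== SKYLINES ==
[[8,17],[14,0]]
[[8,17],[14,0],[48,17],[50,0]]
[[8,17],[15,0],[48,17],[50,0]]
[[8,17],[15,0],[41,17],[45,0],[48,17],[50,0]]
[[8,17],[15,0],[41,17],[50,0]]
[[8,17],[15,0],[41,17],[50,0]]
[[8,17],[15,0],[25,7],[28,0],[41,17],[50,0]]
[[6,17],[15,0],[25,7],[28,0],[41,17],[50,0]]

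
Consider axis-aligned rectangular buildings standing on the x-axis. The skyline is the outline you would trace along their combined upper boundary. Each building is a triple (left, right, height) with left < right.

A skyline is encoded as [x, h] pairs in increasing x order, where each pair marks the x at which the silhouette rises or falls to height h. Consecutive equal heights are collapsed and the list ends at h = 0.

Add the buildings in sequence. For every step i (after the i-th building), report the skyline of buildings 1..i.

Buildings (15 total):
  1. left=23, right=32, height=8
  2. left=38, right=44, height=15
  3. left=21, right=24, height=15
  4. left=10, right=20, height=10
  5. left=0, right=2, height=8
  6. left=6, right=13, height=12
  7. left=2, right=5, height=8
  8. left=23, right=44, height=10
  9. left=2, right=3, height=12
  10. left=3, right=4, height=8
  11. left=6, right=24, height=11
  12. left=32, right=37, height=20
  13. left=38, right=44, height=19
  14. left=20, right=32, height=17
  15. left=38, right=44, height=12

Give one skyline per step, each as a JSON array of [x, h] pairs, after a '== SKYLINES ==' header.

== SKYLINES ==
[[23,8],[32,0]]
[[23,8],[32,0],[38,15],[44,0]]
[[21,15],[24,8],[32,0],[38,15],[44,0]]
[[10,10],[20,0],[21,15],[24,8],[32,0],[38,15],[44,0]]
[[0,8],[2,0],[10,10],[20,0],[21,15],[24,8],[32,0],[38,15],[44,0]]
[[0,8],[2,0],[6,12],[13,10],[20,0],[21,15],[24,8],[32,0],[38,15],[44,0]]
[[0,8],[5,0],[6,12],[13,10],[20,0],[21,15],[24,8],[32,0],[38,15],[44,0]]
[[0,8],[5,0],[6,12],[13,10],[20,0],[21,15],[24,10],[38,15],[44,0]]
[[0,8],[2,12],[3,8],[5,0],[6,12],[13,10],[20,0],[21,15],[24,10],[38,15],[44,0]]
[[0,8],[2,12],[3,8],[5,0],[6,12],[13,10],[20,0],[21,15],[24,10],[38,15],[44,0]]
[[0,8],[2,12],[3,8],[5,0],[6,12],[13,11],[21,15],[24,10],[38,15],[44,0]]
[[0,8],[2,12],[3,8],[5,0],[6,12],[13,11],[21,15],[24,10],[32,20],[37,10],[38,15],[44,0]]
[[0,8],[2,12],[3,8],[5,0],[6,12],[13,11],[21,15],[24,10],[32,20],[37,10],[38,19],[44,0]]
[[0,8],[2,12],[3,8],[5,0],[6,12],[13,11],[20,17],[32,20],[37,10],[38,19],[44,0]]
[[0,8],[2,12],[3,8],[5,0],[6,12],[13,11],[20,17],[32,20],[37,10],[38,19],[44,0]]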